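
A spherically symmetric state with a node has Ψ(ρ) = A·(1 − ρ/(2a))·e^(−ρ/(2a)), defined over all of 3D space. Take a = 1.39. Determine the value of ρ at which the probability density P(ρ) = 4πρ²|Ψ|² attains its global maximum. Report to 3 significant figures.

Set d/dρ [P(ρ) = 4πρ²|Ψ|²] = 0 and solve for ρ > 0.
Solving yields ρ = a·(√(5) + 3).
With a = 1.39, the most probable radial distance is 7.278.

ρ ≈ 7.28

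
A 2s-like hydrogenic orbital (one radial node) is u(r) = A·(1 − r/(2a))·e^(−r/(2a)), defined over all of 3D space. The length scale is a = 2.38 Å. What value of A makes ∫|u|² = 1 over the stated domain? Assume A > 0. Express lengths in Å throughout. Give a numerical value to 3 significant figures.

The normalization condition is ∫|u|² 4πr² dr = 1 from 0 to ∞.
The integral (without the A² prefactor) comes out to 8·π·a^3.
Hence A² = 1/[8·π·a^3].
With a = 2.38: A² = 0.002951 and A = 0.05433.

A ≈ 0.0543 Å^(-3/2)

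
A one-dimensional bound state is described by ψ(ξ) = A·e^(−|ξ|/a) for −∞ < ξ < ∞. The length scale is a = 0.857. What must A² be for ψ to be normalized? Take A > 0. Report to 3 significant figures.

Require ∫ |ψ|² dξ = 1 over the whole domain.
With ∫₀^∞ ξ^0 e^(−αξ) dξ = 0!/α^1, with ψ = A·e^(−|ξ|/a), the integral evaluates to A²·[a].
Hence A² = 1/[a].
Plugging in a = 0.857 yields A = 1.080.

A^2 ≈ 1.17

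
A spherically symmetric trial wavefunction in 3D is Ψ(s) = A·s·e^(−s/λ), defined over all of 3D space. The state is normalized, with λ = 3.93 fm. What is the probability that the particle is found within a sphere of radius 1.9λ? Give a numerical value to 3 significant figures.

With dV = 4πs²ds, the probability is ∫|Ψ|² dV over s ≤ 1.9λ.
Normalization gives A² = 1/(3·π·λ^5).
In terms of u = s/λ (A², 4π and the length scale all cancel between numerator and denominator), P = [∫_{0}^{1.9} u^4·e^(-2·u) du] / [∫_{0}^{∞} u^4·e^(-2·u) du].
Using ∫ u^4·e^(-2·u) du = -(u^4/2 + u^3 + 3·u^2/2 + 3·u/2 + 3/4)·e^(-2·u), the numerator is ≈ 0.24912 and the denominator is 3/4.
This evaluates to P = 0.3322.

P ≈ 0.332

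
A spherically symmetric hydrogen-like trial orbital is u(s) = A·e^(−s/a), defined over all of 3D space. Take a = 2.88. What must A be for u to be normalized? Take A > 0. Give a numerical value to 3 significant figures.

Normalization requires ∫|u|² 4πs² ds = 1, integrated from 0 to ∞.
With u = A·e^(−s/a), the integral evaluates to A²·[π·a^3].
Plugging in a = 2.88 yields A = 0.1154.

A ≈ 0.115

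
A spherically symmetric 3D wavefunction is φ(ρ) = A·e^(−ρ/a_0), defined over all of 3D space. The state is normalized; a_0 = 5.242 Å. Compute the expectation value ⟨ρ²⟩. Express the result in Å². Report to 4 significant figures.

The expectation value is the |φ|²-weighted average of ρ^2: ∫ ρ^2|φ|² 4πρ² dρ.
With ∫₀^∞ ρ^4 e^(−αρ) dρ = 4!/α^5, the ratio of the moment integral to the normalization integral gives ⟨ρ²⟩ = 3·a_0^2.
With a_0 = 5.242, ⟨ρ^2⟩ = 82.436.

⟨ρ^2⟩ ≈ 82.44 Å^2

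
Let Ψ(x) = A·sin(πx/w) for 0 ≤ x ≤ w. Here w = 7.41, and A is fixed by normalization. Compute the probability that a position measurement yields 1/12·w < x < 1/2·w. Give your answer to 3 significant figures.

P ≈ 0.496

|Ψ|² is the probability density, so P = ∫_{1/12·w}^{1/2·w} |Ψ|² dx.
With A² fixed by ∫|Ψ|² = 1, i.e. A² = (w/2)^(−1), substitute and integrate.
Substituting u = x/w, A² and the length scale cancel in the ratio: P = ∫_{1/12}^{1/2} sin(π·u)^2 du / ∫_{0}^{1} sin(π·u)^2 du.
An antiderivative of sin(π·u)^2 is u/2 - sin(2·π·u)/(4·π); evaluating from 1/12 to 1/2 gives 1/(8·π) + 5/24, while the full integral is 1/2.
Evaluating gives P = (3 + 5·π)/(12·π).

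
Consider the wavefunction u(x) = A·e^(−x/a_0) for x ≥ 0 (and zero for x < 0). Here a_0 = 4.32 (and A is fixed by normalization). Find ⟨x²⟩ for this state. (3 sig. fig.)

By definition ⟨x²⟩ = ∫ x^2 |u(x)|² dx.
Recall ∫₀^∞ x^m e^(−x/β) dx = m!·β^(m+1), evaluating both integrals, ⟨x²⟩ = a_0^2/2.
With a_0 = 4.32, ⟨x^2⟩ = 9.331.

⟨x^2⟩ ≈ 9.33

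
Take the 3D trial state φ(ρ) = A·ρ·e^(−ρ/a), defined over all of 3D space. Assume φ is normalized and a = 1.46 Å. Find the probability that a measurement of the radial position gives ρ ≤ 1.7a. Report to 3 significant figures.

P ≈ 0.256

P = ∫ |φ|² 4πρ² dρ over ρ ≤ 1.7a.
Normalization gives A² = 1/(3·π·a^5).
Let u = ρ/a; then A², 4π and the length scale all cancel, so P = ∫_{0}^{1.7} u^4·e^(-2·u) du ÷ ∫_{0}^{∞} u^4·e^(-2·u) du.
With ∫ u^4·e^(-2·u) du = -(u^4/2 + u^3 + 3·u^2/2 + 3·u/2 + 3/4)·e^(-2·u) + C, the region integral is ≈ 0.19186 and the full one is 3/4.
This evaluates to P = 0.2558.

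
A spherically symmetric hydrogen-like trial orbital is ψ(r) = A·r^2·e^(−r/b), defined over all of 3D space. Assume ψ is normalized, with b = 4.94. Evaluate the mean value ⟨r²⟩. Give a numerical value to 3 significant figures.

⟨r^2⟩ ≈ 342

The expectation value is the |ψ|²-weighted average of r^2: ∫ r^2|ψ|² 4πr² dr.
The ratio of the moment integral to the normalization integral gives ⟨r²⟩ = 14·b^2.
With b = 4.94, ⟨r^2⟩ = 341.7.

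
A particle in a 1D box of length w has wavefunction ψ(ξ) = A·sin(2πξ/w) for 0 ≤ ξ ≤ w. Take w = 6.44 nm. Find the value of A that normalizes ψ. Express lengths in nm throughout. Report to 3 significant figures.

A ≈ 0.557 nm^(-1/2)

We need A² ∫|f|² dξ = 1, taking the integral from 0 to w.
Carrying out the integral gives A² · w/2.
Hence A² = 1/[w/2].
Substituting w = 6.44 gives A² = 0.3106, so A = 0.5573.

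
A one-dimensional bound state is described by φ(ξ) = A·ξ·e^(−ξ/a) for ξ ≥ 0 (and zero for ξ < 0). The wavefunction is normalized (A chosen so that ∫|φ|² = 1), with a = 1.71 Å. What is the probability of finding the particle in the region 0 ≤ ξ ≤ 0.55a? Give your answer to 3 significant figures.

P ≈ 0.0996

The probability is P = ∫ |φ|² dξ over [0, 0.55a].
The normalization integral ∫|φ|²dξ over the whole domain equals a^3/4·A², and A² cancels in the ratio.
Let u = ξ/a; then A² and the length scale cancel, so P = ∫_{0}^{0.55} u^2·e^(-2·u) du ÷ ∫_{0}^{∞} u^2·e^(-2·u) du.
Using ∫ u^2·e^(-2·u) du = -(2·u^2 + 2·u + 1)·e^(-2·u)/4, the numerator is 1/4 - 541·e^(-11/10)/800 and the denominator is 1/4.
Taking the ratio, P = 0.09958.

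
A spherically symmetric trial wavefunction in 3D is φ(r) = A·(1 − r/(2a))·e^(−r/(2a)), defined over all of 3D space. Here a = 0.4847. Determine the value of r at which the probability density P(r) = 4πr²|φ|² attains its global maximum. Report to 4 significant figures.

Differentiate P(r) = 4πr²|φ|² with respect to r and set to zero.
Solving yields r = a·(√(5) + 3).
With a = 0.4847, the most probable radial distance is 2.5379.

r ≈ 2.538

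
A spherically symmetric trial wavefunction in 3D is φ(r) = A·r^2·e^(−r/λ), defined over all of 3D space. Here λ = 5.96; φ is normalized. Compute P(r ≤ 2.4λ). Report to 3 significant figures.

P ≈ 0.209

P = ∫ |φ|² 4πr² dr over r ≤ 2.4λ.
A² is fixed by ∫₀^∞ 4πr²|φ|² dr = 1, i.e. A² = (45·π·λ^7/2)^(−1).
In terms of u = r/λ (A², 4π and the length scale all cancel between numerator and denominator), P = [∫_{0}^{2.4} u^6·e^(-2·u) du] / [∫_{0}^{∞} u^6·e^(-2·u) du].
With ∫ u^6·e^(-2·u) du = -(4·u^6 + 12·u^5 + 30·u^4 + 60·u^3 + 90·u^2 + 90·u + 45)·e^(-2·u)/8 + C, the region integral is ≈ 1.1767 and the full one is 45/8.
This evaluates to P = 0.2092.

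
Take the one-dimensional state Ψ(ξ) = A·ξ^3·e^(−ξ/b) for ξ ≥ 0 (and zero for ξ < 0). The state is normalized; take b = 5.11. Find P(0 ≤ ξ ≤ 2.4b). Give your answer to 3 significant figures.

P ≈ 0.209

|Ψ|² is the probability density, so P = ∫_{0}^{2.4b} |Ψ|² dξ.
Since A² = 1/(45·b^7/8), this is the region integral divided by the full normalization integral.
Substituting u = ξ/b, A² and the length scale cancel in the ratio: P = ∫_{0}^{2.4} u^6·e^(-2·u) du / ∫_{0}^{∞} u^6·e^(-2·u) du.
Using ∫ u^6·e^(-2·u) du = -(4·u^6 + 12·u^5 + 30·u^4 + 60·u^3 + 90·u^2 + 90·u + 45)·e^(-2·u)/8, the numerator is ≈ 1.1767 and the denominator is 45/8.
The result is P = 0.2092.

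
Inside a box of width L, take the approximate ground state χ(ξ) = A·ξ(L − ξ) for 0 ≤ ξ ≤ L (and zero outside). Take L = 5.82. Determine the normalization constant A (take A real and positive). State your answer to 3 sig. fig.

A ≈ 0.0670

Normalization requires ∫|χ|² dξ = 1, integrated from 0 to L.
The integral (without the A² prefactor) comes out to L^5/30.
So A² = (L^5/30)^(−1).
Substituting L = 5.82 gives A² = 0.004493, so A = 0.06703.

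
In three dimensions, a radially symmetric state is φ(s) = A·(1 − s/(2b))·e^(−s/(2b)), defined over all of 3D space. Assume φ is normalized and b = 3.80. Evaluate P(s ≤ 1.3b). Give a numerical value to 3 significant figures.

P ≈ 0.0456

P = ∫ |φ|² 4πs² ds over s ≤ 1.3b.
A² is fixed by ∫₀^∞ 4πs²|φ|² ds = 1, i.e. A² = (8·π·b^3)^(−1).
In terms of u = s/b (A², 4π and the length scale all cancel between numerator and denominator), P = [∫_{0}^{1.3} u^2·(1 - u/2)^2·e^(-u) du] / [∫_{0}^{∞} u^2·(1 - u/2)^2·e^(-u) du].
With ∫ u^2·(1 - u/2)^2·e^(-u) du = -(u^4/4 + u^2 + 2·u + 2)·e^(-u) + C, the region integral is ≈ 0.091181 and the full one is 2.
The region integral divided by the full integral gives P = 0.04559.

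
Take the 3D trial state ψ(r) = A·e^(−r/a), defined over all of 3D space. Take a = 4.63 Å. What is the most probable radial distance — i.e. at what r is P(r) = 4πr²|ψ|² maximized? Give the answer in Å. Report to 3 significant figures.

Set d/dr [P(r) = 4πr²|ψ|²] = 0 and solve for r > 0.
Solving yields r = a.
With a = 4.63, the most probable radial distance is 4.630 Å.

r ≈ 4.63 Å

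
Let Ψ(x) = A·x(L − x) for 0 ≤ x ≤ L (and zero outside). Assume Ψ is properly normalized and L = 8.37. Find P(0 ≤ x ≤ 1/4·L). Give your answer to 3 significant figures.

P ≈ 0.104

The probability is P = ∫ |Ψ|² dx over [0, 1/4·L].
With A² fixed by ∫|Ψ|² = 1, i.e. A² = (L^5/30)^(−1), substitute and integrate.
Let u = x/L; then A² and the length scale cancel, so P = ∫_{0}^{1/4} u^2·(1 - u)^2 du ÷ ∫_{0}^{1} u^2·(1 - u)^2 du.
An antiderivative of u^2·(1 - u)^2 is u^3·(6·u^2 - 15·u + 10)/30; evaluating from 0 to 1/4 gives ≈ 0.0034505, while the full integral is 1/30.
The result is P = 53/512.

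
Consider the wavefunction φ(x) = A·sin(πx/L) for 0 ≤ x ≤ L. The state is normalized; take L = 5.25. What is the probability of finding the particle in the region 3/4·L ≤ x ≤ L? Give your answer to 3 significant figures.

|φ|² is the probability density, so P = ∫_{3/4·L}^{L} |φ|² dx.
Since A² = 1/(L/2), this is the region integral divided by the full normalization integral.
Let u = x/L; then A² and the length scale cancel, so P = ∫_{3/4}^{1} sin(π·u)^2 du ÷ ∫_{0}^{1} sin(π·u)^2 du.
An antiderivative of sin(π·u)^2 is u/2 - sin(2·π·u)/(4·π); evaluating from 3/4 to 1 gives 1/8 - 1/(4·π), while the full integral is 1/2.
Taking the ratio, P = (-2 + π)/(4·π).

P ≈ 0.0908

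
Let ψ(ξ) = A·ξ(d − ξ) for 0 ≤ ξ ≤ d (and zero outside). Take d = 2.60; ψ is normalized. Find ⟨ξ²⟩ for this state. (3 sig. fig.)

⟨ξ²⟩ = ∫ ξ^2 |ψ|² dξ over the full domain.
Expanding the polynomial and integrating term by term, the ratio of the moment integral to the normalization integral gives ⟨ξ²⟩ = 2·d^2/7.
With d = 2.60, ⟨ξ^2⟩ = 1.931.

⟨ξ^2⟩ ≈ 1.93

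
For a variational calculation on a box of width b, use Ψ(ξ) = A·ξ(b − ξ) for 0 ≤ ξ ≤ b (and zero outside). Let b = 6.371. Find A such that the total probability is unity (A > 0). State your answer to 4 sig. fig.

A ≈ 0.05346

The normalization condition is ∫|Ψ|² dξ = 1 from 0 to b.
Expanding the polynomial and integrating term by term, with Ψ = A·ξ(b − ξ), the integral evaluates to A²·[b^5/30].
So A² = (b^5/30)^(−1).
Plugging in b = 6.371 yields A = 0.053462.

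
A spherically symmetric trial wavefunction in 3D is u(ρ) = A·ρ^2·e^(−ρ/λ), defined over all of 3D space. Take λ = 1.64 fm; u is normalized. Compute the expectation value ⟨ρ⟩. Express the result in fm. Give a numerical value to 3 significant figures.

⟨ρ⟩ ≈ 5.74 fm

By definition ⟨ρ⟩ = ∫ ρ |u(ρ)|² 4πρ² dρ.
The ratio of the moment integral to the normalization integral gives ⟨ρ⟩ = 7·λ/2.
Putting λ = 1.64 gives 5.740.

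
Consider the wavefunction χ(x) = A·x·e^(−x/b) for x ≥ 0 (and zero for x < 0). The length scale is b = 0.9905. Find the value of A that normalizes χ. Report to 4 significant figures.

The normalization condition is ∫|χ|² dx = 1 from 0 to ∞.
Recall ∫₀^∞ x^m e^(−x/β) dx = m!·β^(m+1), carrying out the integral gives A² · b^3/4.
Setting this equal to 1 gives A² = 1/(b^3/4).
With b = 0.9905: A² = 4.1162 and A = 2.0288.

A ≈ 2.029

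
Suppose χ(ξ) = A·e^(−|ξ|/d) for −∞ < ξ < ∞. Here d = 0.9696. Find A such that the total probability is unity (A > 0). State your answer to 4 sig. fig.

A ≈ 1.016

The normalization condition is ∫|χ|² dξ = 1 from −∞ to ∞.
Recall ∫₀^∞ ξ^m e^(−ξ/β) dξ = m!·β^(m+1), ∫|χ|² dξ = A²·(d).
With d = 0.9696: A² = 1.0314 and A = 1.0156.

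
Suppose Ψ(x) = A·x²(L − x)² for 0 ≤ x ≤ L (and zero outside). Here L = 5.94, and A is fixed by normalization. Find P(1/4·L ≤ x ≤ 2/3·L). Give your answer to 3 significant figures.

The probability is P = ∫ |Ψ|² dx over [1/4·L, 2/3·L].
With A² fixed by ∫|Ψ|² = 1, i.e. A² = (L^9/630)^(−1), substitute and integrate.
In terms of u = x/L (A² and the length scale cancel between numerator and denominator), P = [∫_{1/4}^{2/3} u^4·(1 - u)^4 du] / [∫_{0}^{1} u^4·(1 - u)^4 du].
Using ∫ u^4·(1 - u)^4 du = u^5·(70·u^4 - 315·u^3 + 540·u^2 - 420·u + 126)/630, the numerator is ≈ 0.0012797 and the denominator is 1/630.
Evaluating gives P = 0.8062.

P ≈ 0.806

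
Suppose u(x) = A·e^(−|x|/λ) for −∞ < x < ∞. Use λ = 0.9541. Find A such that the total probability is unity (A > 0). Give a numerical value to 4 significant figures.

Require ∫ |u|² dx = 1 over the whole domain.
With ∫₀^∞ x^0 e^(−αx) dx = 0!/α^1, the integral (without the A² prefactor) comes out to λ.
So A² = (λ)^(−1).
Plugging in λ = 0.9541 yields A = 1.0238.

A ≈ 1.024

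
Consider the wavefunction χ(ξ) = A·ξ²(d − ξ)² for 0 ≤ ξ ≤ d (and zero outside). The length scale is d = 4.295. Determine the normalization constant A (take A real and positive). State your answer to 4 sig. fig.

A ≈ 0.03559

We need A² ∫|f|² dξ = 1, taking the integral from 0 to d.
Expanding the polynomial and integrating term by term, with χ = A·ξ²(d − ξ)², the integral evaluates to A²·[d^9/630].
Setting this equal to 1 gives A² = 1/(d^9/630).
Substituting d = 4.295 gives A² = 0.0012667, so A = 0.035591.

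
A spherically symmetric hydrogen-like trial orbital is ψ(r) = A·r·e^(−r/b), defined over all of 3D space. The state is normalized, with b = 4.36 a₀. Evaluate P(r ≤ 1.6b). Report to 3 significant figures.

Integrate the radial probability density 4πr²|ψ|² over r ≤ 1.6b.
A² is fixed by ∫₀^∞ 4πr²|ψ|² dr = 1, i.e. A² = (3·π·b^5)^(−1).
In terms of u = r/b (A², 4π and the length scale all cancel between numerator and denominator), P = [∫_{0}^{1.6} u^4·e^(-2·u) du] / [∫_{0}^{∞} u^4·e^(-2·u) du].
With ∫ u^4·e^(-2·u) du = -(u^4/2 + u^3 + 3·u^2/2 + 3·u/2 + 3/4)·e^(-2·u) + C, the region integral is ≈ 0.16454 and the full one is 3/4.
The region integral divided by the full integral gives P = 0.2194.

P ≈ 0.219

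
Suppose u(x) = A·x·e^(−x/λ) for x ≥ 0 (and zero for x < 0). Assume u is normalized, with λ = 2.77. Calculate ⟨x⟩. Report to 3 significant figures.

⟨x⟩ = ∫ x |u|² dx over the full domain.
With ∫₀^∞ x^3 e^(−αx) dx = 3!/α^4, since the A² factors cancel between numerator and denominator, ⟨x⟩ = 3·λ/2.
Putting λ = 2.77 gives 4.155.

⟨x⟩ ≈ 4.16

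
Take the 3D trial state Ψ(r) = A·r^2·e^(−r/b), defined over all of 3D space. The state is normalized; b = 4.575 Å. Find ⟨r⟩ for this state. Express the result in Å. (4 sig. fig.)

⟨r⟩ ≈ 16.01 Å

⟨r⟩ = ∫ r |Ψ|² 4πr² dr over the full domain.
Recall ∫₀^∞ r^m e^(−r/β) dr = m!·β^(m+1), evaluating both integrals, ⟨r⟩ = 7·b/2.
Putting b = 4.575 gives 16.013.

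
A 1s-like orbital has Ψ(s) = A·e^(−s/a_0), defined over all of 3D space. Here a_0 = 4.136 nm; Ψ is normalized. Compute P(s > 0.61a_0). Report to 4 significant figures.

With dV = 4πs²ds, the probability is ∫|Ψ|² dV over s > 0.61a_0.
A² is fixed by ∫₀^∞ 4πs²|Ψ|² ds = 1, i.e. A² = (π·a_0^3)^(−1).
In terms of u = s/a_0 (A², 4π and the length scale all cancel between numerator and denominator), P = [∫_{0.61}^{∞} u^2·e^(-2·u) du] / [∫_{0}^{∞} u^2·e^(-2·u) du].
Using ∫ u^2·e^(-2·u) du = -(2·u^2 + 2·u + 1)·e^(-2·u)/4, the numerator is ≈ 0.218780 and the denominator is 1/4.
Taking the ratio yields P = 0.87512.

P ≈ 0.8751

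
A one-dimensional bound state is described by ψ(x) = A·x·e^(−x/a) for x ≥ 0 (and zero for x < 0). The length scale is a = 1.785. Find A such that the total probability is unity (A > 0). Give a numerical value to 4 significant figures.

We need A² ∫|f|² dx = 1, taking the integral from 0 to ∞.
Using ∫₀^∞ xⁿ e^(−αx) dx = n!/αⁿ⁺¹, ∫|ψ|² dx = A²·(a^3/4).
Hence A² = 1/[a^3/4].
Substituting a = 1.785 gives A² = 0.70331, so A = 0.83863.

A ≈ 0.8386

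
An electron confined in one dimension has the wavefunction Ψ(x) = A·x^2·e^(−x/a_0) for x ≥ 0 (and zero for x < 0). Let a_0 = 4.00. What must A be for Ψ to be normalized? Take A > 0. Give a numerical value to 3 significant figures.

A ≈ 0.0361

Normalization requires ∫|Ψ|² dx = 1, integrated from 0 to ∞.
Using ∫₀^∞ xⁿ e^(−αx) dx = n!/αⁿ⁺¹, with Ψ = A·x^2·e^(−x/a_0), the integral evaluates to A²·[3·a_0^5/4].
Plugging in a_0 = 4.00 yields A = 0.03608.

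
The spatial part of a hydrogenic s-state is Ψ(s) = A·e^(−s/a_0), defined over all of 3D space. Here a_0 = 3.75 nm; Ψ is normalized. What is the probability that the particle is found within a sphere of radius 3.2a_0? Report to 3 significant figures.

Integrate the radial probability density 4πs²|Ψ|² over s ≤ 3.2a_0.
Normalization gives A² = 1/(π·a_0^3).
Let u = s/a_0; then A², 4π and the length scale all cancel, so P = ∫_{0}^{3.2} u^2·e^(-2·u) du ÷ ∫_{0}^{∞} u^2·e^(-2·u) du.
With ∫ u^2·e^(-2·u) du = -(2·u^2 + 2·u + 1)·e^(-2·u)/4 + C, the region integral is 1/4 - 697·e^(-32/5)/100 and the full one is 1/4.
This evaluates to P = 0.9537.

P ≈ 0.954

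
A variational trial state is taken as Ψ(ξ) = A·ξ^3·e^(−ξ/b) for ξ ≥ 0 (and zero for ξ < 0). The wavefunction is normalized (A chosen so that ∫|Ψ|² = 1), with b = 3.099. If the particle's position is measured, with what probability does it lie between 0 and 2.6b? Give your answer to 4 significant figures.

P ≈ 0.2676

|Ψ|² is the probability density, so P = ∫_{0}^{2.6b} |Ψ|² dξ.
The normalization integral ∫|Ψ|²dξ over the whole domain equals 45·b^7/8·A², and A² cancels in the ratio.
In terms of u = ξ/b (A² and the length scale cancel between numerator and denominator), P = [∫_{0}^{2.6} u^6·e^(-2·u) du] / [∫_{0}^{∞} u^6·e^(-2·u) du].
Using ∫ u^6·e^(-2·u) du = -(4·u^6 + 12·u^5 + 30·u^4 + 60·u^3 + 90·u^2 + 90·u + 45)·e^(-2·u)/8, the numerator is ≈ 1.50529 and the denominator is 45/8.
The result is P = 0.26761.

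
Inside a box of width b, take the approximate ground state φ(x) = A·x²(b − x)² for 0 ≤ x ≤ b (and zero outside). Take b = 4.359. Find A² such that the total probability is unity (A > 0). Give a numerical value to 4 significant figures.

The normalization condition is ∫|φ|² dx = 1 from 0 to b.
∫|φ|² dx = A²·(b^9/630).
So A² = (b^9/630)^(−1).
Plugging in b = 4.359 yields A = 0.033299.

A^2 ≈ 0.001109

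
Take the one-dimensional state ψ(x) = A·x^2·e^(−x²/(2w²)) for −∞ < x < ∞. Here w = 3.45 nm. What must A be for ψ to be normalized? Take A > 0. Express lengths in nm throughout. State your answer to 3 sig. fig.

A ≈ 0.0392 nm^(-5/2)

The normalization condition is ∫|ψ|² dx = 1 from −∞ to ∞.
The integral (without the A² prefactor) comes out to 3·√(π)·w^5/4.
Setting this equal to 1 gives A² = 1/(3·√(π)·w^5/4).
With w = 3.45: A² = 0.001539 and A = 0.03923.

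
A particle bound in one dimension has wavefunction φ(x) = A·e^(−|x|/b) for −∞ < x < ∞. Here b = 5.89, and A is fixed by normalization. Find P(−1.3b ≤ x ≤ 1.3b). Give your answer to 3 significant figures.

P ≈ 0.926

The probability is P = ∫ |φ|² dx over [−1.3b, 1.3b].
With A² fixed by ∫|φ|² = 1, i.e. A² = (b)^(−1), substitute and integrate.
By symmetry take twice the x ≥ 0 contribution in numerator and denominator; the 2's cancel. Let u = x/b; then A² and the length scale cancel, so P = ∫_{0}^{1.3} e^(-2·u) du ÷ ∫_{0}^{∞} e^(-2·u) du.
An antiderivative of e^(-2·u) is -e^(-2·u)/2; evaluating from 0 to 1.3 gives 1/2 - e^(-13/5)/2, while the full integral is 1/2.
Taking the ratio, P = 0.9257.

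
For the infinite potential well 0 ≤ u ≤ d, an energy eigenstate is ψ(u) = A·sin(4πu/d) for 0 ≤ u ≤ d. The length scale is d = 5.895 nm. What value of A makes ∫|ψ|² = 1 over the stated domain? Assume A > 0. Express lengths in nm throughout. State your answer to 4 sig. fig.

A ≈ 0.5825 nm^(-1/2)

Normalization requires ∫|ψ|² du = 1, integrated from 0 to d.
With ∫₀^d sin²(nπu/d) du = d/2, carrying out the integral gives A² · d/2.
So A² = (d/2)^(−1).
With d = 5.895: A² = 0.33927 and A = 0.58247.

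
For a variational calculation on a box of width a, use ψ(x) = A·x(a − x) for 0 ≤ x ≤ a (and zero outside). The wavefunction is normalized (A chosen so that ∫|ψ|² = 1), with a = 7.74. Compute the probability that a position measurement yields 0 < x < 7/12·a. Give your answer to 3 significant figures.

P ≈ 0.653

P = ∫_{0}^{7/12·a} |ψ(x)|² dx.
Since A² = 1/(a^5/30), this is the region integral divided by the full normalization integral.
Substituting u = x/a, A² and the length scale cancel in the ratio: P = ∫_{0}^{7/12} u^2·(1 - u)^2 du / ∫_{0}^{1} u^2·(1 - u)^2 du.
An antiderivative of u^2·(1 - u)^2 is u^3·(6·u^2 - 15·u + 10)/30; evaluating from 0 to 7/12 gives ≈ 0.021779, while the full integral is 1/30.
Taking the ratio, P = 0.6534.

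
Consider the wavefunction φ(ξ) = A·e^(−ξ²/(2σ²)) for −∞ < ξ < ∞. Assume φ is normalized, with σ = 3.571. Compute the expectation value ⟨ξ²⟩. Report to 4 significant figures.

⟨ξ^2⟩ ≈ 6.376

⟨ξ²⟩ = ∫ ξ^2 |φ|² dξ over the full domain.
The ratio of the moment integral to the normalization integral gives ⟨ξ²⟩ = σ^2/2.
Putting σ = 3.571 gives 6.3760.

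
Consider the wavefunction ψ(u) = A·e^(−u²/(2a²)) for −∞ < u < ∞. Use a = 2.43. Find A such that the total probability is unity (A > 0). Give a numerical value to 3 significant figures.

Normalization requires ∫|ψ|² du = 1, integrated from −∞ to ∞.
∫|ψ|² du = A²·(√(π)·a).
Setting this equal to 1 gives A² = 1/(√(π)·a).
Substituting a = 2.43 gives A² = 0.2322, so A = 0.4818.

A ≈ 0.482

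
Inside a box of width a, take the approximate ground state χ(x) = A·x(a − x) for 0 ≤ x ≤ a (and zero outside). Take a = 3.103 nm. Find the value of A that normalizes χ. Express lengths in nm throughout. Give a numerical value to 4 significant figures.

Normalization requires ∫|χ|² dx = 1, integrated from 0 to a.
With χ = A·x(a − x), the integral evaluates to A²·[a^5/30].
Plugging in a = 3.103 yields A = 0.32293.

A ≈ 0.3229 nm^(-5/2)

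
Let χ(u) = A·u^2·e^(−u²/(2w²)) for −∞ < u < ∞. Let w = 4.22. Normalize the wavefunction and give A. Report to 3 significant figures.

A ≈ 0.0237

We need A² ∫|f|² du = 1, taking the integral from −∞ to ∞.
With ∫_{−∞}^{∞} u^(2m) e^(−αu²) du = (2m−1)!!·√π / (2^m α^(m+1/2)), with χ = A·u^2·e^(−u²/(2w²)), the integral evaluates to A²·[3·√(π)·w^5/4].
So A² = (3·√(π)·w^5/4)^(−1).
Substituting w = 4.22 gives A² = 0.0005621, so A = 0.02371.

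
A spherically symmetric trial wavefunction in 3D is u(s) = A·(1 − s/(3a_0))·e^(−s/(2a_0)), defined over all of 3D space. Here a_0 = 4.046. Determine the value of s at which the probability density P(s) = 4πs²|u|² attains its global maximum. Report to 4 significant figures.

s ≈ 4.046

The maximum of P(s) = 4πs²|u|² occurs where its derivative vanishes.
Solving yields s = a_0.
With a_0 = 4.046, the most probable radial distance is 4.0460.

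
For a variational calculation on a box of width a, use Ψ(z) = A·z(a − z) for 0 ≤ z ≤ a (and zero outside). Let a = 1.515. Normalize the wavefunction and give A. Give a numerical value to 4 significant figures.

A ≈ 1.939

Normalization requires ∫|Ψ|² dz = 1, integrated from 0 to a.
∫|Ψ|² dz = A²·(a^5/30).
With a = 1.515: A² = 3.7589 and A = 1.9388.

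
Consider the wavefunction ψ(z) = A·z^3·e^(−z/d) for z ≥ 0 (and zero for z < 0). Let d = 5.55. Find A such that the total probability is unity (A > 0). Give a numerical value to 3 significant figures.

Normalization requires ∫|ψ|² dz = 1, integrated from 0 to ∞.
The integral (without the A² prefactor) comes out to 45·d^7/8.
Setting this equal to 1 gives A² = 1/(45·d^7/8).
Plugging in d = 5.55 yields A = 0.001047.

A ≈ 0.00105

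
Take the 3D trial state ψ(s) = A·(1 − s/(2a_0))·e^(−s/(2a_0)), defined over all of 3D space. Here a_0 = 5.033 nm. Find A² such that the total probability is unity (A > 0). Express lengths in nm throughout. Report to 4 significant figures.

A^2 ≈ 0.0003121 nm^(-3)

We need A² ∫|f|² 4πs² ds = 1, taking the integral from 0 to ∞.
(Spherical symmetry: dV = 4πs² ds.)
∫|ψ|² 4πs² ds = A²·(8·π·a_0^3).
Substituting a_0 = 5.033 gives A² = 0.00031209, so A = 0.017666.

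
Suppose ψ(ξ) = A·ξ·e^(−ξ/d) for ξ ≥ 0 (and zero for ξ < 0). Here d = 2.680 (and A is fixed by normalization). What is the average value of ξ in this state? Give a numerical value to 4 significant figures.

⟨ξ⟩ = ∫ ξ |ψ|² dξ over the full domain.
With ∫₀^∞ ξ^3 e^(−αξ) dξ = 3!/α^4, the ratio of the moment integral to the normalization integral gives ⟨ξ⟩ = 3·d/2.
Putting d = 2.680 gives 4.0200.

⟨ξ⟩ ≈ 4.020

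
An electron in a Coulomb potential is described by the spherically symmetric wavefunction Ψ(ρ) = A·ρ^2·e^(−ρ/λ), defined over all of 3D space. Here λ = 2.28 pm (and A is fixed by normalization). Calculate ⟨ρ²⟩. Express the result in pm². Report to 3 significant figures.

⟨ρ^2⟩ ≈ 72.8 pm^2

By definition ⟨ρ²⟩ = ∫ ρ^2 |Ψ(ρ)|² 4πρ² dρ.
With ∫₀^∞ ρ^8 e^(−αρ) dρ = 8!/α^9, evaluating both integrals, ⟨ρ²⟩ = 14·λ^2.
Putting λ = 2.28 gives 72.78.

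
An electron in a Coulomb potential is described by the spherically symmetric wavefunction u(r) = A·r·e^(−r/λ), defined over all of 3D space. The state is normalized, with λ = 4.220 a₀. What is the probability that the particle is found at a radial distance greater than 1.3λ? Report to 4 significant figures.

With dV = 4πr²dr, the probability is ∫|u|² dV over r > 1.3λ.
A² is fixed by ∫₀^∞ 4πr²|u|² dr = 1, i.e. A² = (3·π·λ^5)^(−1).
Substituting t = r/λ, A², 4π and the length scale all cancel in the ratio: P = ∫_{1.3}^{∞} t^4·e^(-2·t) dt / ∫_{0}^{∞} t^4·e^(-2·t) dt.
With ∫ t^4·e^(-2·t) dt = -(t^4/2 + t^3 + 3·t^2/2 + 3·t/2 + 3/4)·e^(-2·t) + C, the region integral is ≈ 0.658068 and the full one is 3/4.
This evaluates to P = 0.87742.

P ≈ 0.8774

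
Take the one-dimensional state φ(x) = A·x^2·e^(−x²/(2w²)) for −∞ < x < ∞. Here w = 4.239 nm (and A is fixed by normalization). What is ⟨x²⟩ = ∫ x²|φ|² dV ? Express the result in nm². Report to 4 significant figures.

⟨x^2⟩ ≈ 44.92 nm^2

By definition ⟨x²⟩ = ∫ x^2 |φ(x)|² dx.
Evaluating both integrals, ⟨x²⟩ = 5·w^2/2.
Putting w = 4.239 gives 44.923.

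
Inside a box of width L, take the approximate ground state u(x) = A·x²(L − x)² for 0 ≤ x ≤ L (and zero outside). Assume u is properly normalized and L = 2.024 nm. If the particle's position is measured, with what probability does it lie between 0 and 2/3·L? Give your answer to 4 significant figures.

P = ∫_{0}^{2/3·L} |u(x)|² dx.
Since A² = 1/(L^9/630), this is the region integral divided by the full normalization integral.
In terms of t = x/L (A² and the length scale cancel between numerator and denominator), P = [∫_{0}^{2/3} t^4·(1 - t)^4 dt] / [∫_{0}^{1} t^4·(1 - t)^4 dt].
An antiderivative of t^4·(1 - t)^4 is t^5·(70·t^4 - 315·t^3 + 540·t^2 - 420·t + 126)/630; evaluating from 0 to 2/3 gives ≈ 0.00135739, while the full integral is 1/630.
The result is P = 0.85515.

P ≈ 0.8552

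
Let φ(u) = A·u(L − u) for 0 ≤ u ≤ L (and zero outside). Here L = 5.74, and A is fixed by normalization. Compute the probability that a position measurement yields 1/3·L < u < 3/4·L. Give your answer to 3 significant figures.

P ≈ 0.687

|φ|² is the probability density, so P = ∫_{1/3·L}^{3/4·L} |φ|² du.
The normalization integral ∫|φ|²du over the whole domain equals L^5/30·A², and A² cancels in the ratio.
In terms of t = u/L (A² and the length scale cancel between numerator and denominator), P = [∫_{1/3}^{3/4} t^2·(1 - t)^2 dt] / [∫_{0}^{1} t^2·(1 - t)^2 dt].
With ∫ t^2·(1 - t)^2 dt = t^3·(6·t^2 - 15·t + 10)/30 + C, the region integral is ≈ 0.022887 and the full one is 1/30.
The result is P = 0.6866.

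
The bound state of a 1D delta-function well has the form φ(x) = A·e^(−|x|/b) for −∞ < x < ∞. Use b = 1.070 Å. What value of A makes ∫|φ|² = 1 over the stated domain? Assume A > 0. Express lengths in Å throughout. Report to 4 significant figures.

The normalization condition is ∫|φ|² dx = 1 from −∞ to ∞.
With ∫₀^∞ x^0 e^(−αx) dx = 0!/α^1, the integral (without the A² prefactor) comes out to b.
So A² = (b)^(−1).
With b = 1.070: A² = 0.93458 and A = 0.96674.

A ≈ 0.9667 Å^(-1/2)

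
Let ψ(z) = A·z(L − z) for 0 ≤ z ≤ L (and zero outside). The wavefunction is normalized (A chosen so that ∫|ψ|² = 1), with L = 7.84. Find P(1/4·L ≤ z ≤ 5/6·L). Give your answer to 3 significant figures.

|ψ|² is the probability density, so P = ∫_{1/4·L}^{5/6·L} |ψ|² dz.
With A² fixed by ∫|ψ|² = 1, i.e. A² = (L^5/30)^(−1), substitute and integrate.
Substituting u = z/L, A² and the length scale cancel in the ratio: P = ∫_{1/4}^{5/6} u^2·(1 - u)^2 du / ∫_{0}^{1} u^2·(1 - u)^2 du.
With ∫ u^2·(1 - u)^2 du = u^3·(6·u^2 - 15·u + 10)/30 + C, the region integral is ≈ 0.028700 and the full one is 1/30.
The result is P = 0.8610.

P ≈ 0.861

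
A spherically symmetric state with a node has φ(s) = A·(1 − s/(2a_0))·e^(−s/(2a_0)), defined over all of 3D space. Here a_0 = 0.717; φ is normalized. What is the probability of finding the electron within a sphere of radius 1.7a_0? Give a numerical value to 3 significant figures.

P ≈ 0.0521

Integrate the radial probability density 4πs²|φ|² over s ≤ 1.7a_0.
Normalization gives A² = 1/(8·π·a_0^3).
Let u = s/a_0; then A², 4π and the length scale all cancel, so P = ∫_{0}^{1.7} u^2·(1 - u/2)^2·e^(-u) du ÷ ∫_{0}^{∞} u^2·(1 - u/2)^2·e^(-u) du.
An antiderivative of u^2·(1 - u/2)^2·e^(-u) is -(u^4/4 + u^2 + 2·u + 2)·e^(-u); evaluating from 0 to 1.7 gives ≈ 0.10411, while the full integral is 2.
Taking the ratio yields P = 0.05205.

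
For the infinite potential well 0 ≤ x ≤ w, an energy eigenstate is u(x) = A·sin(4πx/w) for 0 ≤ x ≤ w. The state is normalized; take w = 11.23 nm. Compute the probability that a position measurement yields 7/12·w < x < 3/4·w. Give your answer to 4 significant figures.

P ≈ 0.2011

P = ∫_{7/12·w}^{3/4·w} |u(x)|² dx.
The normalization integral ∫|u|²dx over the whole domain equals w/2·A², and A² cancels in the ratio.
Let t = x/w; then A² and the length scale cancel, so P = ∫_{7/12}^{3/4} sin(4·π·t)^2 dt ÷ ∫_{0}^{1} sin(4·π·t)^2 dt.
An antiderivative of sin(4·π·t)^2 is t/2 - sin(4·π·t)·cos(4·π·t)/(8·π); evaluating from 7/12 to 3/4 gives √(3)/(32·π) + 1/12, while the full integral is 1/2.
The result is P = (√(3)/16 + π/6)/π.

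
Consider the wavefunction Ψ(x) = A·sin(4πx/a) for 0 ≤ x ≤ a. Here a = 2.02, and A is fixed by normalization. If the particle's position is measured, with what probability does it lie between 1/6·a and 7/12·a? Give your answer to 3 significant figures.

P ≈ 0.348

|Ψ|² is the probability density, so P = ∫_{1/6·a}^{7/12·a} |Ψ|² dx.
With A² fixed by ∫|Ψ|² = 1, i.e. A² = (a/2)^(−1), substitute and integrate.
Let u = x/a; then A² and the length scale cancel, so P = ∫_{1/6}^{7/12} sin(4·π·u)^2 du ÷ ∫_{0}^{1} sin(4·π·u)^2 du.
Using ∫ sin(4·π·u)^2 du = u/2 - sin(4·π·u)·cos(4·π·u)/(8·π), the numerator is -√(3)/(16·π) + 5/24 and the denominator is 1/2.
Evaluating gives P = -√(3)/(8·π) + 5/12.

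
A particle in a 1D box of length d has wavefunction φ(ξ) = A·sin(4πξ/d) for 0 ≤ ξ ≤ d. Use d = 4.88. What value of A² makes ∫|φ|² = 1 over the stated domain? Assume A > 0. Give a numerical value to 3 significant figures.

A^2 ≈ 0.410

The normalization condition is ∫|φ|² dξ = 1 from 0 to d.
Using sin²θ = (1 − cos 2θ)/2, the integral (without the A² prefactor) comes out to d/2.
Hence A² = 1/[d/2].
Substituting d = 4.88 gives A² = 0.4098, so A = 0.6402.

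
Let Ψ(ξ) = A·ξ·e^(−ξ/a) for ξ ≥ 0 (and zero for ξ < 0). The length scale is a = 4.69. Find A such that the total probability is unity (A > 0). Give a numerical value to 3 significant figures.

Require ∫ |Ψ|² dξ = 1 over the whole domain.
Recall ∫₀^∞ ξ^m e^(−ξ/β) dξ = m!·β^(m+1), with Ψ = A·ξ·e^(−ξ/a), the integral evaluates to A²·[a^3/4].
Hence A² = 1/[a^3/4].
Plugging in a = 4.69 yields A = 0.1969.

A ≈ 0.197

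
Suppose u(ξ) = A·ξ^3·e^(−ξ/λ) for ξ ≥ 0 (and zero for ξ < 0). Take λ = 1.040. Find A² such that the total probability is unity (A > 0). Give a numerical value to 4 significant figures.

A^2 ≈ 0.1351

Normalization requires ∫|u|² dξ = 1, integrated from 0 to ∞.
The integral (without the A² prefactor) comes out to 45·λ^7/8.
With λ = 1.040: A² = 0.13510 and A = 0.36755.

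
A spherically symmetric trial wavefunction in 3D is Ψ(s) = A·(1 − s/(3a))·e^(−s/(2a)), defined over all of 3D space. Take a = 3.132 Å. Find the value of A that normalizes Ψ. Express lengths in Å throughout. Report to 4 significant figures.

Normalization requires ∫|Ψ|² 4πs² ds = 1, integrated from 0 to ∞.
∫|Ψ|² 4πs² ds = A²·(8·π·a^3/3).
Setting this equal to 1 gives A² = 1/(8·π·a^3/3).
With a = 3.132: A² = 0.0038852 and A = 0.062332.

A ≈ 0.06233 Å^(-3/2)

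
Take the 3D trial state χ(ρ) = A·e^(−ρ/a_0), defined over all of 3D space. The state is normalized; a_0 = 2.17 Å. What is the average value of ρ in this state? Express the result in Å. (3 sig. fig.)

⟨ρ⟩ ≈ 3.26 Å

⟨ρ⟩ = ∫ ρ |χ|² 4πρ² dρ over the full domain.
The ratio of the moment integral to the normalization integral gives ⟨ρ⟩ = 3·a_0/2.
Putting a_0 = 2.17 gives 3.255.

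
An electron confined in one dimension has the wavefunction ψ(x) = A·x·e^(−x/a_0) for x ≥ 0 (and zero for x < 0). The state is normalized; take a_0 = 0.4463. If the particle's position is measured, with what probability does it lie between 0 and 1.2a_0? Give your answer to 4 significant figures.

P = ∫_{0}^{1.2a_0} |ψ(x)|² dx.
Since A² = 1/(a_0^3/4), this is the region integral divided by the full normalization integral.
Let u = x/a_0; then A² and the length scale cancel, so P = ∫_{0}^{1.2} u^2·e^(-2·u) du ÷ ∫_{0}^{∞} u^2·e^(-2·u) du.
Using ∫ u^2·e^(-2·u) du = -(2·u^2 + 2·u + 1)·e^(-2·u)/4, the numerator is 1/4 - 157·e^(-12/5)/100 and the denominator is 1/4.
Evaluating gives P = 0.43029.

P ≈ 0.4303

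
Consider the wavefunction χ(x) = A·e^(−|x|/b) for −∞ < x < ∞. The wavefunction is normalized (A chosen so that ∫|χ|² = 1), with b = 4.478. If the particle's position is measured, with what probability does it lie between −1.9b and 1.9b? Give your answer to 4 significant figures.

P = ∫_{−1.9b}^{1.9b} |χ(x)|² dx.
The normalization integral ∫|χ|²dx over the whole domain equals b·A², and A² cancels in the ratio.
By symmetry take twice the x ≥ 0 contribution in numerator and denominator; the 2's cancel. Let u = x/b; then A² and the length scale cancel, so P = ∫_{0}^{1.9} e^(-2·u) du ÷ ∫_{0}^{∞} e^(-2·u) du.
An antiderivative of e^(-2·u) is -e^(-2·u)/2; evaluating from 0 to 1.9 gives 1/2 - e^(-19/5)/2, while the full integral is 1/2.
Taking the ratio, P = 0.97763.

P ≈ 0.9776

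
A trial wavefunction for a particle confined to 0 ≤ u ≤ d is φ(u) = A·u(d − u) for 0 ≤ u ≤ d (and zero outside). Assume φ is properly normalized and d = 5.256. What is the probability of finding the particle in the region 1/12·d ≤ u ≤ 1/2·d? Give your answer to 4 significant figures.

P = ∫_{1/12·d}^{1/2·d} |φ(u)|² du.
The normalization integral ∫|φ|²du over the whole domain equals d^5/30·A², and A² cancels in the ratio.
In terms of t = u/d (A² and the length scale cancel between numerator and denominator), P = [∫_{1/12}^{1/2} t^2·(1 - t)^2 dt] / [∫_{0}^{1} t^2·(1 - t)^2 dt].
Using ∫ t^2·(1 - t)^2 dt = t^3·(6·t^2 - 15·t + 10)/30, the numerator is ≈ 0.0164971 and the denominator is 1/30.
Taking the ratio, P = 0.49491.

P ≈ 0.4949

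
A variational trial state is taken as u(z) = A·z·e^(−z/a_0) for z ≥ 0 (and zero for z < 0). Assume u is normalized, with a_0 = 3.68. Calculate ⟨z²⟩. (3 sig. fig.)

By definition ⟨z²⟩ = ∫ z^2 |u(z)|² dz.
Since the A² factors cancel between numerator and denominator, ⟨z²⟩ = 3·a_0^2.
With a_0 = 3.68, ⟨z^2⟩ = 40.63.

⟨z^2⟩ ≈ 40.6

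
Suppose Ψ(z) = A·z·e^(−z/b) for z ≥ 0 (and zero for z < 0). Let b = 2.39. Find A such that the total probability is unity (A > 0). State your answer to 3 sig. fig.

A ≈ 0.541

Require ∫ |Ψ|² dz = 1 over the whole domain.
The integral (without the A² prefactor) comes out to b^3/4.
Hence A² = 1/[b^3/4].
Substituting b = 2.39 gives A² = 0.2930, so A = 0.5413.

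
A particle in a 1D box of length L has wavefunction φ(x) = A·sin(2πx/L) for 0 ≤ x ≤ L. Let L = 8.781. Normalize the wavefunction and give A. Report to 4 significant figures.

Normalization requires ∫|φ|² dx = 1, integrated from 0 to L.
With ∫₀^L sin²(nπx/L) dx = L/2, ∫|φ|² dx = A²·(L/2).
So A² = (L/2)^(−1).
With L = 8.781: A² = 0.22776 and A = 0.47725.

A ≈ 0.4772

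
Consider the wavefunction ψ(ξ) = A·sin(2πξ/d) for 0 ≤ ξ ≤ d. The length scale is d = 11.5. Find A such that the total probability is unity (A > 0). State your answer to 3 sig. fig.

A ≈ 0.417

The normalization condition is ∫|ψ|² dξ = 1 from 0 to d.
With ∫₀^d sin²(nπξ/d) dξ = d/2, ∫|ψ|² dξ = A²·(d/2).
So A² = (d/2)^(−1).
Substituting d = 11.5 gives A² = 0.1739, so A = 0.4170.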